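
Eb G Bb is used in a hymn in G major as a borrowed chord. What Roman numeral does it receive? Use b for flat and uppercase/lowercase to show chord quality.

bVI

Eb is the lowered form of scale degree 6 in G major (the diatonic degree 6 is E). Diatonically G major has Em (vi) on that degree; Eb–G–Bb is instead the major chord native to G minor, so it takes the label bVI.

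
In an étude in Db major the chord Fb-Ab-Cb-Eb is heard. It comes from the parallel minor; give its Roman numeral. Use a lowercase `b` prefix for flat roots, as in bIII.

bIIImaj7

In Db major scale degree 3 is F; Fb is its lowered form, from Db minor. Fb–Ab–Cb–Eb is a major-seventh chord — the form found in Db minor, not the diatonic iii (Fm). Borrowed into Db major it is written bIIImaj7.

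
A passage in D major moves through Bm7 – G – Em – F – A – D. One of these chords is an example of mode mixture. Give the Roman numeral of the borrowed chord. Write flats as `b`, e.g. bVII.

The diatonic triads in D major are D, Em, F#m, G, A, Bm, C#dim. Of the given chords, Bm7, G, Em, A and D are diatonic. F (F–A–C) doesn't fit — on degree 3 D major would have F#m (iii). F is the degree-3 chord of D minor, so it is the borrowed bIII.

bIII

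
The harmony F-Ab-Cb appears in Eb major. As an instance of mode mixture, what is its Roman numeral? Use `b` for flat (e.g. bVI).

F is scale degree 2 in Eb major. Diatonically Eb major has Fm (ii) on that degree; F–Ab–Cb is instead the diminished chord native to Eb minor, so it takes the label ii°.

ii°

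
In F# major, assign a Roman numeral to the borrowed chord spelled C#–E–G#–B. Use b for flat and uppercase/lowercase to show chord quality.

The root C# is the diatonic 5th degree of F# major; the borrowing shows in the chord quality. Diatonically F# major has C# (V) on that degree; C#–E–G#–B is instead the minor-seventh chord native to F# minor, so it takes the label v7.

v7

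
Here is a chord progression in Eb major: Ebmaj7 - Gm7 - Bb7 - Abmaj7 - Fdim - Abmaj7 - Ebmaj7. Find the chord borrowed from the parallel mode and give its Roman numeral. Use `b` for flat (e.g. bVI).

ii°

In Eb major the diatonic chords are Eb, Fm, Gm, Ab, Bb, Cm, Ddim. Ebmaj7, Gm7, Bb7 and Abmaj7 are all diatonic. Fdim (F–Ab–Cb) is not: scale degree 2 in Eb major carries Fm (ii). In Eb minor the chord on that degree is Fdim, so here it functions as ii°, borrowed from the parallel minor.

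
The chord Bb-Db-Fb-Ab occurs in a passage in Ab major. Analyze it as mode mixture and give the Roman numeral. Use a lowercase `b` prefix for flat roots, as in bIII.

iiø7

Bb is scale degree 2 in Ab major. The diatonic chord on degree 2 would be Bbm (ii), but Bb–Db–Fb–Ab is the half-diminished-seventh chord from Ab minor. As a borrowed chord it is labeled iiø7.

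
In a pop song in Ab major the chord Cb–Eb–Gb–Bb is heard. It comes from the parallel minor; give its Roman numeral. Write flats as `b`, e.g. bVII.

In Ab major scale degree 3 is C; Cb is its lowered form, from Ab minor. Diatonically Ab major has Cm (iii) on that degree; Cb–Eb–Gb–Bb is instead the major-seventh chord native to Ab minor, so it takes the label bIIImaj7.

bIIImaj7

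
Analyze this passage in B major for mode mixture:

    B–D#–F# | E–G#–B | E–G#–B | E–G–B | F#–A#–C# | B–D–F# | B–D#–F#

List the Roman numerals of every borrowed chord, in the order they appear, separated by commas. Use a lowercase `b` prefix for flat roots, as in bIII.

iv, i

The diatonic triads in B major are B, C#m, D#m, E, F#, G#m, A#dim. B–D#–F# = B, E–G#–B = E and F#–A#–C# = F# are all diatonic. But E–G–B is foreign: the diatonic IV on degree 4 is E, whereas Em comes from B minor. It is labeled iv. B–D–F# is not: scale degree 1 in B major carries B (I). In B minor the chord on that degree is Bm, so here it functions as i, borrowed from the parallel minor.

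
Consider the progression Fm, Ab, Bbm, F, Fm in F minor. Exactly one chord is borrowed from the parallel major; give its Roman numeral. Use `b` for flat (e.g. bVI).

I

The diatonic triads in F minor (with V from harmonic minor) are Fm, Gdim, Ab, Bbm, C, Db, Eb. Of the given chords, Fm, Ab and Bbm are diatonic. F (F–A–C) doesn't fit — on degree 1 F minor would have Fm (i). F is the degree-1 chord of F major, so it is the borrowed I.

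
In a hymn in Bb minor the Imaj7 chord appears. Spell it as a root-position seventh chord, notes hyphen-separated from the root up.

Bb-D-F-A

The root, Bb, is scale degree 1 — the same note in Bb minor and Bb major; only the chord quality changes. Building the major-seventh chord from the parallel major on Bb: Bb–D–F–A.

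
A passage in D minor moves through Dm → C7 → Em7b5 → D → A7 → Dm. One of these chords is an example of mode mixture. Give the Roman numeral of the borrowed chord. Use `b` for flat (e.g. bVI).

The diatonic triads in D minor (with V from harmonic minor) are Dm, Edim, F, Gm, A, Bb, C. Of the given chords, Dm, C7, Em7b5 and A7 are diatonic. D (D–F#–A) is not: scale degree 1 in D minor carries Dm (i). In D major the chord on that degree is D, so here it functions as I, borrowed from the parallel major.

I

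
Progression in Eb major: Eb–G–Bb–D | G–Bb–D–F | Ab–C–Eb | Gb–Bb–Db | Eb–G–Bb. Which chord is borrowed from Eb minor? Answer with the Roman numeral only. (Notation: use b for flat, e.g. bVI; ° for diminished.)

bIII

Eb major has the diatonic set Eb, Fm, Gm, Ab, Bb, Cm, Ddim. Eb–G–Bb–D = Ebmaj7, G–Bb–D–F = Gm7, Ab–C–Eb = Ab and Eb–G–Bb = Eb all belong to that set. Gb–Bb–Db doesn't fit — on degree 3 Eb major would have Gm (iii). Gb is the degree-3 chord of Eb minor, so it is the borrowed bIII.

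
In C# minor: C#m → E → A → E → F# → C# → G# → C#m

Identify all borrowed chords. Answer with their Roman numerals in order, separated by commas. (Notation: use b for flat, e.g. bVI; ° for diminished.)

C# minor has the diatonic set C#m, D#dim, E, F#m, G#, A, B (with V from harmonic minor). C#m, E, A and G# are all diatonic. F# (F#–A#–C#) doesn't fit — on degree 4 C# minor would have F#m (iv). F# is the degree-4 chord of C# major, so it is the borrowed IV. But C# (C#–E#–G#) is foreign: the diatonic i on degree 1 is C#m, whereas C# comes from C# major. It is labeled I.

IV, I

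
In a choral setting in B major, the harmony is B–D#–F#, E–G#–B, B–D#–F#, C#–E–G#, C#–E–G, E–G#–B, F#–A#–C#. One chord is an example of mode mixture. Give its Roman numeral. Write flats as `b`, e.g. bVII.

ii°

B major has the diatonic set B, C#m, D#m, E, F#, G#m, A#dim. Of the given chords, B–D#–F# = B, E–G#–B = E, C#–E–G# = C#m and F#–A#–C# = F# are diatonic. But C#–E–G is foreign: the diatonic ii on degree 2 is C#m, whereas C#dim comes from B minor. It is labeled ii°.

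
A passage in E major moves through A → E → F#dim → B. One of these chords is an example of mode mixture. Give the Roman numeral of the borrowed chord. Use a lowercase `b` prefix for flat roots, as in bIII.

ii°

The diatonic triads in E major are E, F#m, G#m, A, B, C#m, D#dim. A, E and B are all diatonic. F#dim (F#–A–C) doesn't fit — on degree 2 E major would have F#m (ii). F#dim is the degree-2 chord of E minor, so it is the borrowed ii°.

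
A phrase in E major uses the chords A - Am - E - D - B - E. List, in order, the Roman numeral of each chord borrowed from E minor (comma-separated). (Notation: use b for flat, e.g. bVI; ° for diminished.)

In E major the diatonic chords are E, F#m, G#m, A, B, C#m, D#dim. Of the given chords, A, E and B are diatonic. But Am (A–C–E) is foreign: the diatonic IV on degree 4 is A, whereas Am comes from E minor. It is labeled iv. D (D–F#–A) is not: scale degree 7 in E major carries D#dim (vii°). In E minor the chord on that degree is D, so here it functions as bVII, borrowed from the parallel minor.

iv, bVII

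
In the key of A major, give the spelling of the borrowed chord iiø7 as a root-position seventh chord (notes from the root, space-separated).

B D F A

iiø7 is built on scale degree 2, which is B in both A major and its parallel. Stacking thirds in A minor on B gives B–D–F–A.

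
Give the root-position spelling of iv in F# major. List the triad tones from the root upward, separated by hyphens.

The root, B, is scale degree 4 — the same note in F# major and F# minor; only the chord quality changes. Building the minor chord from the parallel minor on B: B–D–F#.

B-D-F#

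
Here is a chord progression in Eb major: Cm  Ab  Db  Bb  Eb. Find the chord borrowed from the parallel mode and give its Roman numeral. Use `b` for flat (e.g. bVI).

bVII

Eb major has the diatonic set Eb, Fm, Gm, Ab, Bb, Cm, Ddim. Cm, Ab, Bb and Eb all belong to that set. Db (Db–F–Ab) doesn't fit — on degree 7 Eb major would have Ddim (vii°). Db is the degree-7 chord of Eb minor, so it is the borrowed bVII.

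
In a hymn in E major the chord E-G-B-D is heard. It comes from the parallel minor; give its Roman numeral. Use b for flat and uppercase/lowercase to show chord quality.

i7

The root E is the diatonic 1st degree of E major; the borrowing shows in the chord quality. The diatonic chord on degree 1 would be E (I), but E–G–B–D is the minor-seventh chord from E minor. As a borrowed chord it is labeled i7.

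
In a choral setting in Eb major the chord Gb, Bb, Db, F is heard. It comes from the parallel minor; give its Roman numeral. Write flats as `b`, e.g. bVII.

In Eb major scale degree 3 is G; Gb is its lowered form, from Eb minor. Gb–Bb–Db–F is a major-seventh chord — the form found in Eb minor, not the diatonic iii (Gm). Borrowed into Eb major it is written bIIImaj7.

bIIImaj7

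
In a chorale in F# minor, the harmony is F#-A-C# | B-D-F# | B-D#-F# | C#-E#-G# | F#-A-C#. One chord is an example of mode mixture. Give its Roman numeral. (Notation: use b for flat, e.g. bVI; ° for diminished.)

The diatonic triads in F# minor (with V from harmonic minor) are F#m, G#dim, A, Bm, C#, D, E. Of the given chords, F#–A–C# = F#m, B–D–F# = Bm and C#–E#–G# = C# are diatonic. B–D#–F# is not: scale degree 4 in F# minor carries Bm (iv). In F# major the chord on that degree is B, so here it functions as IV, borrowed from the parallel major.

IV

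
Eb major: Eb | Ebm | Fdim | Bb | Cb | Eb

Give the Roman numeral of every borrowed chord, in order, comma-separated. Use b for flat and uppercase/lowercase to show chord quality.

i, ii°, bVI

The diatonic triads in Eb major are Eb, Fm, Gm, Ab, Bb, Cm, Ddim. Of the given chords, Eb and Bb are diatonic. But Ebm (Eb–Gb–Bb) is foreign: the diatonic I on degree 1 is Eb, whereas Ebm comes from Eb minor. It is labeled i. But Fdim (F–Ab–Cb) is foreign: the diatonic ii on degree 2 is Fm, whereas Fdim comes from Eb minor. It is labeled ii°. But Cb (Cb–Eb–Gb) is foreign: the diatonic vi on degree 6 is Cm, whereas Cb comes from Eb minor. It is labeled bVI.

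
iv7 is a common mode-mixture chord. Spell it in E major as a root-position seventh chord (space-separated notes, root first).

iv7 is built on scale degree 4, which is A in both E major and its parallel. In E minor the chord on A is A–C–E–G.

A C E G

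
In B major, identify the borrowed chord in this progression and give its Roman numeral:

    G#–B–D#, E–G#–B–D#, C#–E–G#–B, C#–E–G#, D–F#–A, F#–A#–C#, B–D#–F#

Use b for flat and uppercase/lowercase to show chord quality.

bIII

In B major the diatonic chords are B, C#m, D#m, E, F#, G#m, A#dim. G#–B–D# = G#m, E–G#–B–D# = Emaj7, C#–E–G#–B = C#m7, C#–E–G# = C#m, F#–A#–C# = F# and B–D#–F# = B all belong to that set. D–F#–A doesn't fit — on degree 3 B major would have D#m (iii). D is the degree-3 chord of B minor, so it is the borrowed bIII.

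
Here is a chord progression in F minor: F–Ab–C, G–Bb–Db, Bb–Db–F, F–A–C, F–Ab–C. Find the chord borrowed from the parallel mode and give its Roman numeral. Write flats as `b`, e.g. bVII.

F minor has the diatonic set Fm, Gdim, Ab, Bbm, C, Db, Eb (with V from harmonic minor). Of the given chords, F–Ab–C = Fm, G–Bb–Db = Gdim and Bb–Db–F = Bbm are diatonic. F–A–C doesn't fit — on degree 1 F minor would have Fm (i). F is the degree-1 chord of F major, so it is the borrowed I.

I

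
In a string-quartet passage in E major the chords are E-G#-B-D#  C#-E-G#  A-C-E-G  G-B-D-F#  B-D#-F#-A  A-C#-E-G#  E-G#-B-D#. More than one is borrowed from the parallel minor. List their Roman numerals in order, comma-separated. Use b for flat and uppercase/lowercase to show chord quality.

In E major the diatonic chords are E, F#m, G#m, A, B, C#m, D#dim. E–G#–B–D# = Emaj7, C#–E–G# = C#m, B–D#–F#–A = B7 and A–C#–E–G# = Amaj7 are all diatonic. A–C–E–G is not: scale degree 4 in E major carries A (IV). In E minor the chord on that degree is Am7, so here it functions as iv7, borrowed from the parallel minor. G–B–D–F# is not: scale degree 3 in E major carries G#m (iii). In E minor the chord on that degree is Gmaj7, so here it functions as bIIImaj7, borrowed from the parallel minor.

iv7, bIIImaj7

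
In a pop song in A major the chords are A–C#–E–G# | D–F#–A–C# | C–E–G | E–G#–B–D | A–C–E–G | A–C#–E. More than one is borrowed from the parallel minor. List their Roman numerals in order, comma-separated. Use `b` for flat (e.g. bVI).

bIII, i7

In A major the diatonic chords are A, Bm, C#m, D, E, F#m, G#dim. A–C#–E–G# = Amaj7, D–F#–A–C# = Dmaj7, E–G#–B–D = E7 and A–C#–E = A all belong to that set. C–E–G doesn't fit — on degree 3 A major would have C#m (iii). C is the degree-3 chord of A minor, so it is the borrowed bIII. A–C–E–G is not: scale degree 1 in A major carries A (I). In A minor the chord on that degree is Am7, so here it functions as i7, borrowed from the parallel minor.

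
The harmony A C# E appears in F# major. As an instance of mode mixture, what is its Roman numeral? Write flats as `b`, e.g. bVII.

bIII

In F# major scale degree 3 is A#; A is its lowered form, from F# minor. The diatonic chord on degree 3 would be A#m (iii), but A–C#–E is the major chord from F# minor. As a borrowed chord it is labeled bIII.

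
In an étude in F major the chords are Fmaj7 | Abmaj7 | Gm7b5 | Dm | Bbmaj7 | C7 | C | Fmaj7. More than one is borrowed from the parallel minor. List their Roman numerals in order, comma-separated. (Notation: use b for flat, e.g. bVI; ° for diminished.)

bIIImaj7, iiø7

F major has the diatonic set F, Gm, Am, Bb, C, Dm, Edim. Of the given chords, Fmaj7, Dm, Bbmaj7, C7 and C are diatonic. Abmaj7 (Ab–C–Eb–G) is not: scale degree 3 in F major carries Am (iii). In F minor the chord on that degree is Abmaj7, so here it functions as bIIImaj7, borrowed from the parallel minor. Gm7b5 (G–Bb–Db–F) doesn't fit — on degree 2 F major would have Gm (ii). Gm7b5 is the degree-2 chord of F minor, so it is the borrowed iiø7.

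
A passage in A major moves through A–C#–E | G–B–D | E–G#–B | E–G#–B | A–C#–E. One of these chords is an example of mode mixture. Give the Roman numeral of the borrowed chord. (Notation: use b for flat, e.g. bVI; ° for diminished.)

A major has the diatonic set A, Bm, C#m, D, E, F#m, G#dim. A–C#–E = A and E–G#–B = E both belong to that set. G–B–D is not: scale degree 7 in A major carries G#dim (vii°). In A minor the chord on that degree is G, so here it functions as bVII, borrowed from the parallel minor.

bVII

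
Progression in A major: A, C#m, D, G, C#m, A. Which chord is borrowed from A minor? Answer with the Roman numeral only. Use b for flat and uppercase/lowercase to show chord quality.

In A major the diatonic chords are A, Bm, C#m, D, E, F#m, G#dim. A, C#m and D all belong to that set. But G (G–B–D) is foreign: the diatonic vii° on degree 7 is G#dim, whereas G comes from A minor. It is labeled bVII.

bVII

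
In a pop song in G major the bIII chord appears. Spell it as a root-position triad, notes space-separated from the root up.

Bb D F

bIII is built on the lowered scale degree 3. In G major degree 3 is B; lowered it becomes Bb. Stacking thirds in G minor on Bb gives Bb–D–F.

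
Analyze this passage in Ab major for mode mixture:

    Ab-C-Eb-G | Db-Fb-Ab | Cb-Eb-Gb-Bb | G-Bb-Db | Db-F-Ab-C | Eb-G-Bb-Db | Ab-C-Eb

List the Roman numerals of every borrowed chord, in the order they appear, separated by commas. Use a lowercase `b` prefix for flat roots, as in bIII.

Ab major has the diatonic set Ab, Bbm, Cm, Db, Eb, Fm, Gdim. Of the given chords, Ab–C–Eb–G = Abmaj7, G–Bb–Db = Gdim, Db–F–Ab–C = Dbmaj7, Eb–G–Bb–Db = Eb7 and Ab–C–Eb = Ab are diatonic. Db–Fb–Ab doesn't fit — on degree 4 Ab major would have Db (IV). Dbm is the degree-4 chord of Ab minor, so it is the borrowed iv. Cb–Eb–Gb–Bb is not: scale degree 3 in Ab major carries Cm (iii). In Ab minor the chord on that degree is Cbmaj7, so here it functions as bIIImaj7, borrowed from the parallel minor.

iv, bIIImaj7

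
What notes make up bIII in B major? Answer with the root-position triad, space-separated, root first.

Scale degree 3 in B major is D#. bIII uses the lowered form, D, taken from B minor. Stacking thirds in B minor on D gives D–F#–A.

D F# A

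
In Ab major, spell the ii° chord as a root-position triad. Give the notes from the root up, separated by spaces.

ii° is built on scale degree 2, which is Bb in both Ab major and its parallel. Stacking thirds in Ab minor on Bb gives Bb–Db–Fb.

Bb Db Fb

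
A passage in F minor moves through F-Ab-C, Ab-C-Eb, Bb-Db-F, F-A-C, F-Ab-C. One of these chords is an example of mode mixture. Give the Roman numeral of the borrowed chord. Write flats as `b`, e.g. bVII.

I

In F minor (with V from harmonic minor) the diatonic chords are Fm, Gdim, Ab, Bbm, C, Db, Eb. F–Ab–C = Fm, Ab–C–Eb = Ab and Bb–Db–F = Bbm are all diatonic. But F–A–C is foreign: the diatonic i on degree 1 is Fm, whereas F comes from F major. It is labeled I.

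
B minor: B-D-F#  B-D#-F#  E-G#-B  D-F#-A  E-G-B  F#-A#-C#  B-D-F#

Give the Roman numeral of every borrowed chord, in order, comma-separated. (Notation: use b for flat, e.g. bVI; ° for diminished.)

I, IV

In B minor (with V from harmonic minor) the diatonic chords are Bm, C#dim, D, Em, F#, G, A. B–D–F# = Bm, D–F#–A = D, E–G–B = Em and F#–A#–C# = F# all belong to that set. B–D#–F# doesn't fit — on degree 1 B minor would have Bm (i). B is the degree-1 chord of B major, so it is the borrowed I. E–G#–B doesn't fit — on degree 4 B minor would have Em (iv). E is the degree-4 chord of B major, so it is the borrowed IV.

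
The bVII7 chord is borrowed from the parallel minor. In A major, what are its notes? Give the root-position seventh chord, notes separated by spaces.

G B D F

Scale degree 7 in A major is G#. bVII7 uses the lowered form, G, taken from A minor. Stacking thirds in A minor on G gives G–B–D–F.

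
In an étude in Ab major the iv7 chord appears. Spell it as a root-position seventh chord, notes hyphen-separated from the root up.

iv7 is built on scale degree 4, which is Db in both Ab major and its parallel. Building the minor-seventh chord from the parallel minor on Db: Db–Fb–Ab–Cb.

Db-Fb-Ab-Cb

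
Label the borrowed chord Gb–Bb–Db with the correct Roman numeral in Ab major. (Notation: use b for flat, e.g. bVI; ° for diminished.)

bVII

The root Gb is the lowered 7th scale degree — diatonically Ab major has G there. Diatonically Ab major has Gdim (vii°) on that degree; Gb–Bb–Db is instead the major chord native to Ab minor, so it takes the label bVII.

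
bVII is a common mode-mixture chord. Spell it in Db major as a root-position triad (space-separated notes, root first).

bVII is built on the lowered scale degree 7. In Db major degree 7 is C; lowered it becomes Cb. Stacking thirds in Db minor on Cb gives Cb–Eb–Gb.

Cb Eb Gb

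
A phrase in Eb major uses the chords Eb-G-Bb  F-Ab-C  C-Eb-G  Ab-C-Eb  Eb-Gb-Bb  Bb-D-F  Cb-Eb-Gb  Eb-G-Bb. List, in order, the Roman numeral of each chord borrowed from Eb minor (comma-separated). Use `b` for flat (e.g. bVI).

The diatonic triads in Eb major are Eb, Fm, Gm, Ab, Bb, Cm, Ddim. Eb–G–Bb = Eb, F–Ab–C = Fm, C–Eb–G = Cm, Ab–C–Eb = Ab and Bb–D–F = Bb are all diatonic. Eb–Gb–Bb is not: scale degree 1 in Eb major carries Eb (I). In Eb minor the chord on that degree is Ebm, so here it functions as i, borrowed from the parallel minor. But Cb–Eb–Gb is foreign: the diatonic vi on degree 6 is Cm, whereas Cb comes from Eb minor. It is labeled bVI.

i, bVI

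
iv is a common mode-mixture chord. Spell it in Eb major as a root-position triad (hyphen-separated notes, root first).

The root, Ab, is scale degree 4 — the same note in Eb major and Eb minor; only the chord quality changes. Stacking thirds in Eb minor on Ab gives Ab–Cb–Eb.

Ab-Cb-Eb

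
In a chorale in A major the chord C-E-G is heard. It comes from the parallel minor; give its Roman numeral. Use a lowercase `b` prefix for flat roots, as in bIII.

bIII

The root C is the lowered 3rd scale degree — diatonically A major has C# there. The diatonic chord on degree 3 would be C#m (iii), but C–E–G is the major chord from A minor. As a borrowed chord it is labeled bIII.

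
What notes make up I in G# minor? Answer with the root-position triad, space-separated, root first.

The root, G#, is scale degree 1 — the same note in G# minor and G# major; only the chord quality changes. Stacking thirds in G# major on G# gives G#–B#–D#.

G# B# D#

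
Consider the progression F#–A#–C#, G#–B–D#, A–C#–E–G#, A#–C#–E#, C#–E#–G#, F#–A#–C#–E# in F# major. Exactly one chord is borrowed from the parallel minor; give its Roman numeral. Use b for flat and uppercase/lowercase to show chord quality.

bIIImaj7

F# major has the diatonic set F#, G#m, A#m, B, C#, D#m, E#dim. F#–A#–C# = F#, G#–B–D# = G#m, A#–C#–E# = A#m, C#–E#–G# = C# and F#–A#–C#–E# = F#maj7 are all diatonic. A–C#–E–G# doesn't fit — on degree 3 F# major would have A#m (iii). Amaj7 is the degree-3 chord of F# minor, so it is the borrowed bIIImaj7.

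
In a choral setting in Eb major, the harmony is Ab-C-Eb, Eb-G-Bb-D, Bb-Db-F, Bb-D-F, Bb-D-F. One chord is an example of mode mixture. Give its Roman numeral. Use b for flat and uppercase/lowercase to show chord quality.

v

In Eb major the diatonic chords are Eb, Fm, Gm, Ab, Bb, Cm, Ddim. Of the given chords, Ab–C–Eb = Ab, Eb–G–Bb–D = Ebmaj7 and Bb–D–F = Bb are diatonic. Bb–Db–F doesn't fit — on degree 5 Eb major would have Bb (V). Bbm is the degree-5 chord of Eb minor, so it is the borrowed v.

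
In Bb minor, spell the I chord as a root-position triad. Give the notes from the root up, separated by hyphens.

Bb-D-F

I is built on scale degree 1, which is Bb in both Bb minor and its parallel. In Bb major the chord on Bb is Bb–D–F.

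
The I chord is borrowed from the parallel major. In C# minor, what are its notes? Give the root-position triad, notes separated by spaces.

The root, C#, is scale degree 1 — the same note in C# minor and C# major; only the chord quality changes. In C# major the chord on C# is C#–E#–G#.

C# E# G#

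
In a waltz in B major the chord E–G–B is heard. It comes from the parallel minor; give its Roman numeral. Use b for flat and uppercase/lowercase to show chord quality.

iv

E is scale degree 4 in B major. E–G–B is a minor chord — the form found in B minor, not the diatonic IV (E). Borrowed into B major it is written iv.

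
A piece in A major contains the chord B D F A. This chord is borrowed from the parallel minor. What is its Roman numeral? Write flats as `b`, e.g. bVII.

B is scale degree 2 in A major. B–D–F–A is a half-diminished-seventh chord — the form found in A minor, not the diatonic ii (Bm). Borrowed into A major it is written iiø7.

iiø7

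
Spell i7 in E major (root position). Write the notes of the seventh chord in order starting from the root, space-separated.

E G B D

i7 is built on scale degree 1, which is E in both E major and its parallel. Building the minor-seventh chord from the parallel minor on E: E–G–B–D.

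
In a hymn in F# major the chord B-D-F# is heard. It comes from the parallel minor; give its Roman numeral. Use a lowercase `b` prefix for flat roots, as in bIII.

iv

The root B is the diatonic 4th degree of F# major; the borrowing shows in the chord quality. The diatonic chord on degree 4 would be B (IV), but B–D–F# is the minor chord from F# minor. As a borrowed chord it is labeled iv.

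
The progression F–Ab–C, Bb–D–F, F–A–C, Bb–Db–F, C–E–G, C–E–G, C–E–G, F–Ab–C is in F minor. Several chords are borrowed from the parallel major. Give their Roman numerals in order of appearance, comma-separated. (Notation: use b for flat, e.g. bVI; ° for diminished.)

IV, I

The diatonic triads in F minor (with V from harmonic minor) are Fm, Gdim, Ab, Bbm, C, Db, Eb. F–Ab–C = Fm, Bb–Db–F = Bbm and C–E–G = C are all diatonic. Bb–D–F doesn't fit — on degree 4 F minor would have Bbm (iv). Bb is the degree-4 chord of F major, so it is the borrowed IV. But F–A–C is foreign: the diatonic i on degree 1 is Fm, whereas F comes from F major. It is labeled I.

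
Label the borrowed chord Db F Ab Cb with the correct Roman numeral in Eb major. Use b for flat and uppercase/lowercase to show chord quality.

Db is the lowered form of scale degree 7 in Eb major (the diatonic degree 7 is D). Diatonically Eb major has Ddim (vii°) on that degree; Db–F–Ab–Cb is instead the dominant-seventh chord native to Eb minor, so it takes the label bVII7.

bVII7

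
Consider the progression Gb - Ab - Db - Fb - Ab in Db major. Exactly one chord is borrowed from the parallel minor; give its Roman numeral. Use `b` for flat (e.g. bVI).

Db major has the diatonic set Db, Ebm, Fm, Gb, Ab, Bbm, Cdim. Of the given chords, Gb, Ab and Db are diatonic. Fb (Fb–Ab–Cb) is not: scale degree 3 in Db major carries Fm (iii). In Db minor the chord on that degree is Fb, so here it functions as bIII, borrowed from the parallel minor.

bIII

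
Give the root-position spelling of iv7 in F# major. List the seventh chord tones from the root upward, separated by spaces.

B D F# A

The root, B, is scale degree 4 — the same note in F# major and F# minor; only the chord quality changes. In F# minor the chord on B is B–D–F#–A.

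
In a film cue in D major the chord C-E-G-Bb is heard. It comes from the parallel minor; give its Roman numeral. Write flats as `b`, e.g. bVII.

C is the lowered form of scale degree 7 in D major (the diatonic degree 7 is C#). C–E–G–Bb is a dominant-seventh chord — the form found in D minor, not the diatonic vii° (C#dim). Borrowed into D major it is written bVII7.

bVII7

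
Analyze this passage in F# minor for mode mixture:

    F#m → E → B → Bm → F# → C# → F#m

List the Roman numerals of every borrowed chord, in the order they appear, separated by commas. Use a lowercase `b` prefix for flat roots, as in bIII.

F# minor has the diatonic set F#m, G#dim, A, Bm, C#, D, E (with V from harmonic minor). Of the given chords, F#m, E, Bm and C# are diatonic. B (B–D#–F#) is not: scale degree 4 in F# minor carries Bm (iv). In F# major the chord on that degree is B, so here it functions as IV, borrowed from the parallel major. But F# (F#–A#–C#) is foreign: the diatonic i on degree 1 is F#m, whereas F# comes from F# major. It is labeled I.

IV, I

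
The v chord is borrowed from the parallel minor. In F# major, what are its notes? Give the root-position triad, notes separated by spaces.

C# E G#

The root, C#, is scale degree 5 — the same note in F# major and F# minor; only the chord quality changes. Stacking thirds in F# minor on C# gives C#–E–G#.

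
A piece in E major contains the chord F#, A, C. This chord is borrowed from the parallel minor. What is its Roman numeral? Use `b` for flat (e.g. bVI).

ii°

F# is scale degree 2 in E major. F#–A–C is a diminished chord — the form found in E minor, not the diatonic ii (F#m). Borrowed into E major it is written ii°.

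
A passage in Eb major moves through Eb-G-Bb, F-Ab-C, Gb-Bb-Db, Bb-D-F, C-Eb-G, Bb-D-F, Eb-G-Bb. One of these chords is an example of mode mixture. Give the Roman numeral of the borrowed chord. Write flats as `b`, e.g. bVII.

bIII

Eb major has the diatonic set Eb, Fm, Gm, Ab, Bb, Cm, Ddim. Eb–G–Bb = Eb, F–Ab–C = Fm, Bb–D–F = Bb and C–Eb–G = Cm are all diatonic. Gb–Bb–Db doesn't fit — on degree 3 Eb major would have Gm (iii). Gb is the degree-3 chord of Eb minor, so it is the borrowed bIII.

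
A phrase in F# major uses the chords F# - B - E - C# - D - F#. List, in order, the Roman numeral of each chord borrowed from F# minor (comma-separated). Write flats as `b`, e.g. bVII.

In F# major the diatonic chords are F#, G#m, A#m, B, C#, D#m, E#dim. F#, B and C# all belong to that set. E (E–G#–B) is not: scale degree 7 in F# major carries E#dim (vii°). In F# minor the chord on that degree is E, so here it functions as bVII, borrowed from the parallel minor. D (D–F#–A) doesn't fit — on degree 6 F# major would have D#m (vi). D is the degree-6 chord of F# minor, so it is the borrowed bVI.

bVII, bVI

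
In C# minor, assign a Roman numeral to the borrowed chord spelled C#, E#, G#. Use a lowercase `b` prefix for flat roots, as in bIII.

I

The root C# is the diatonic 1st degree of C# minor; the borrowing shows in the chord quality. Diatonically C# minor has C#m (i) on that degree; C#–E#–G# is instead the major chord native to C# major, so it takes the label I.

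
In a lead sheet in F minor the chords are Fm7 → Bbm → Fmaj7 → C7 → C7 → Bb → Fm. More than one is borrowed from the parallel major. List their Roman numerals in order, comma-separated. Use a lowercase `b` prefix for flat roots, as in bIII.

The diatonic triads in F minor (with V from harmonic minor) are Fm, Gdim, Ab, Bbm, C, Db, Eb. Of the given chords, Fm7, Bbm, C7 and Fm are diatonic. Fmaj7 (F–A–C–E) is not: scale degree 1 in F minor carries Fm (i). In F major the chord on that degree is Fmaj7, so here it functions as Imaj7, borrowed from the parallel major. But Bb (Bb–D–F) is foreign: the diatonic iv on degree 4 is Bbm, whereas Bb comes from F major. It is labeled IV.

Imaj7, IV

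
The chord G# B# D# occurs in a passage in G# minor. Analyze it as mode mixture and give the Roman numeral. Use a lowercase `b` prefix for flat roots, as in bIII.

I

The root G# is the diatonic 1st degree of G# minor; the borrowing shows in the chord quality. Diatonically G# minor has G#m (i) on that degree; G#–B#–D# is instead the major chord native to G# major, so it takes the label I.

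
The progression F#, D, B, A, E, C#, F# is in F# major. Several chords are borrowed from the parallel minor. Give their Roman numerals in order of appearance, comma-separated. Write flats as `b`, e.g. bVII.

In F# major the diatonic chords are F#, G#m, A#m, B, C#, D#m, E#dim. Of the given chords, F#, B and C# are diatonic. But D (D–F#–A) is foreign: the diatonic vi on degree 6 is D#m, whereas D comes from F# minor. It is labeled bVI. A (A–C#–E) doesn't fit — on degree 3 F# major would have A#m (iii). A is the degree-3 chord of F# minor, so it is the borrowed bIII. E (E–G#–B) is not: scale degree 7 in F# major carries E#dim (vii°). In F# minor the chord on that degree is E, so here it functions as bVII, borrowed from the parallel minor.

bVI, bIII, bVII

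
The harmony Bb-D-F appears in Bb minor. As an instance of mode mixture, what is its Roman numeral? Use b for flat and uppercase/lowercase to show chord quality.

I

The root Bb is the diatonic 1st degree of Bb minor; the borrowing shows in the chord quality. Diatonically Bb minor has Bbm (i) on that degree; Bb–D–F is instead the major chord native to Bb major, so it takes the label I.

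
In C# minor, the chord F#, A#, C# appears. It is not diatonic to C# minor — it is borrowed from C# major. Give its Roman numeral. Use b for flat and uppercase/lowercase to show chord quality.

IV

The root F# is the diatonic 4th degree of C# minor; the borrowing shows in the chord quality. The diatonic chord on degree 4 would be F#m (iv), but F#–A#–C# is the major chord from C# major. As a borrowed chord it is labeled IV.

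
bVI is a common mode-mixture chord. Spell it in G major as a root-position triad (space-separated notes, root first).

Eb G Bb

bVI is built on the lowered scale degree 6. In G major degree 6 is E; lowered it becomes Eb. In G minor the chord on Eb is Eb–G–Bb.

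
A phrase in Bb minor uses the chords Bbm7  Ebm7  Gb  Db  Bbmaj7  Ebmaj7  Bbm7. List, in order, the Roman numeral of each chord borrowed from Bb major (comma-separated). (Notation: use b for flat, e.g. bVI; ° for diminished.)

In Bb minor (with V from harmonic minor) the diatonic chords are Bbm, Cdim, Db, Ebm, F, Gb, Ab. Of the given chords, Bbm7, Ebm7, Gb and Db are diatonic. But Bbmaj7 (Bb–D–F–A) is foreign: the diatonic i on degree 1 is Bbm, whereas Bbmaj7 comes from Bb major. It is labeled Imaj7. Ebmaj7 (Eb–G–Bb–D) doesn't fit — on degree 4 Bb minor would have Ebm (iv). Ebmaj7 is the degree-4 chord of Bb major, so it is the borrowed IVmaj7.

Imaj7, IVmaj7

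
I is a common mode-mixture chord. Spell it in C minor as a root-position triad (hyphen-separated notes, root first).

The root, C, is scale degree 1 — the same note in C minor and C major; only the chord quality changes. Building the major chord from the parallel major on C: C–E–G.

C-E-G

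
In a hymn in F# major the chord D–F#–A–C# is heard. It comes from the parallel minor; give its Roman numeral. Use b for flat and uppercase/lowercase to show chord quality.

bVImaj7

In F# major scale degree 6 is D#; D is its lowered form, from F# minor. The diatonic chord on degree 6 would be D#m (vi), but D–F#–A–C# is the major-seventh chord from F# minor. As a borrowed chord it is labeled bVImaj7.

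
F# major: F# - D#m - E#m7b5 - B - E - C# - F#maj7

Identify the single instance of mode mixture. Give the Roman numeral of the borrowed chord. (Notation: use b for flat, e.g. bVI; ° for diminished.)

F# major has the diatonic set F#, G#m, A#m, B, C#, D#m, E#dim. F#, D#m, E#m7b5, B, C# and F#maj7 are all diatonic. E (E–G#–B) is not: scale degree 7 in F# major carries E#dim (vii°). In F# minor the chord on that degree is E, so here it functions as bVII, borrowed from the parallel minor.

bVII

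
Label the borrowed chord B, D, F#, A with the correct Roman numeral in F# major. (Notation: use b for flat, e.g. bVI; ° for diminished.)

iv7

The root B is the diatonic 4th degree of F# major; the borrowing shows in the chord quality. Diatonically F# major has B (IV) on that degree; B–D–F#–A is instead the minor-seventh chord native to F# minor, so it takes the label iv7.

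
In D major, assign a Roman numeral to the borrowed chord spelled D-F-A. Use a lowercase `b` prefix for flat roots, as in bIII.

The root D is the diatonic 1st degree of D major; the borrowing shows in the chord quality. D–F–A is a minor chord — the form found in D minor, not the diatonic I (D). Borrowed into D major it is written i.

i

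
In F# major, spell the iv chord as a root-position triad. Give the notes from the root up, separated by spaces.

iv is built on scale degree 4, which is B in both F# major and its parallel. Building the minor chord from the parallel minor on B: B–D–F#.

B D F#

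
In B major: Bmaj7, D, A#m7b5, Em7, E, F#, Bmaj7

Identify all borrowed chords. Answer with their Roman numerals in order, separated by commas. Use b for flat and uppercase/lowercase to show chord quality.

bIII, iv7

The diatonic triads in B major are B, C#m, D#m, E, F#, G#m, A#dim. Bmaj7, A#m7b5, E and F# are all diatonic. D (D–F#–A) is not: scale degree 3 in B major carries D#m (iii). In B minor the chord on that degree is D, so here it functions as bIII, borrowed from the parallel minor. Em7 (E–G–B–D) doesn't fit — on degree 4 B major would have E (IV). Em7 is the degree-4 chord of B minor, so it is the borrowed iv7.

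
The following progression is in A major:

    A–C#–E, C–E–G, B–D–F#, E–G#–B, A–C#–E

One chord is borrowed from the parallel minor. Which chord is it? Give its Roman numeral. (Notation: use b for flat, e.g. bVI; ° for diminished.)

bIII

The diatonic triads in A major are A, Bm, C#m, D, E, F#m, G#dim. A–C#–E = A, B–D–F# = Bm and E–G#–B = E all belong to that set. But C–E–G is foreign: the diatonic iii on degree 3 is C#m, whereas C comes from A minor. It is labeled bIII.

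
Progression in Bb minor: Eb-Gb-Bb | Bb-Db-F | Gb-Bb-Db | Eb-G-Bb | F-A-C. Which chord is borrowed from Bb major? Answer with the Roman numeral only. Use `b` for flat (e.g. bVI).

IV

The diatonic triads in Bb minor (with V from harmonic minor) are Bbm, Cdim, Db, Ebm, F, Gb, Ab. Of the given chords, Eb–Gb–Bb = Ebm, Bb–Db–F = Bbm, Gb–Bb–Db = Gb and F–A–C = F are diatonic. Eb–G–Bb is not: scale degree 4 in Bb minor carries Ebm (iv). In Bb major the chord on that degree is Eb, so here it functions as IV, borrowed from the parallel major.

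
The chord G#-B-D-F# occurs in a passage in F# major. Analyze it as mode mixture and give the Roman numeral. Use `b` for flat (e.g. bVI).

iiø7

G# is scale degree 2 in F# major. Diatonically F# major has G#m (ii) on that degree; G#–B–D–F# is instead the half-diminished-seventh chord native to F# minor, so it takes the label iiø7.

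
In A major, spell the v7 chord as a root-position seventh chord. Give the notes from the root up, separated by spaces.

v7 is built on scale degree 5, which is E in both A major and its parallel. Stacking thirds in A minor on E gives E–G–B–D.

E G B D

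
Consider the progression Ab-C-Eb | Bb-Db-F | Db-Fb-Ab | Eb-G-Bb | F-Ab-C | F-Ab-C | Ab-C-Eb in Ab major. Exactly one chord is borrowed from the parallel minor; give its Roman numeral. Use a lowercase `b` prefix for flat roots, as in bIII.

The diatonic triads in Ab major are Ab, Bbm, Cm, Db, Eb, Fm, Gdim. Ab–C–Eb = Ab, Bb–Db–F = Bbm, Eb–G–Bb = Eb and F–Ab–C = Fm are all diatonic. Db–Fb–Ab is not: scale degree 4 in Ab major carries Db (IV). In Ab minor the chord on that degree is Dbm, so here it functions as iv, borrowed from the parallel minor.

iv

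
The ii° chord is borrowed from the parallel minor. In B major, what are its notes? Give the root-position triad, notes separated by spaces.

C# E G

The root, C#, is scale degree 2 — the same note in B major and B minor; only the chord quality changes. Stacking thirds in B minor on C# gives C#–E–G.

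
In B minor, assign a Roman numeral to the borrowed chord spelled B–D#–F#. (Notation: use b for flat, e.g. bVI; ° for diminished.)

B is scale degree 1 in B minor. Diatonically B minor has Bm (i) on that degree; B–D#–F# is instead the major chord native to B major, so it takes the label I.

I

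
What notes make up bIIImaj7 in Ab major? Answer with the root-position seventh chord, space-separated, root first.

bIIImaj7 is built on the lowered scale degree 3. In Ab major degree 3 is C; lowered it becomes Cb. Stacking thirds in Ab minor on Cb gives Cb–Eb–Gb–Bb.

Cb Eb Gb Bb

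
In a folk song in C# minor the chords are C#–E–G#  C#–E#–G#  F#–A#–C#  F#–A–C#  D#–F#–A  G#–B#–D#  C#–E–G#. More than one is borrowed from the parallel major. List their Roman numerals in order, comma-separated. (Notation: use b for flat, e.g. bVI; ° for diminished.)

I, IV

In C# minor (with V from harmonic minor) the diatonic chords are C#m, D#dim, E, F#m, G#, A, B. C#–E–G# = C#m, F#–A–C# = F#m, D#–F#–A = D#dim and G#–B#–D# = G# are all diatonic. But C#–E#–G# is foreign: the diatonic i on degree 1 is C#m, whereas C# comes from C# major. It is labeled I. But F#–A#–C# is foreign: the diatonic iv on degree 4 is F#m, whereas F# comes from C# major. It is labeled IV.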